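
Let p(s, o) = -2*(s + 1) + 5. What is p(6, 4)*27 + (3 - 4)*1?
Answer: -244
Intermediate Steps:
p(s, o) = 3 - 2*s (p(s, o) = -2*(1 + s) + 5 = (-2 - 2*s) + 5 = 3 - 2*s)
p(6, 4)*27 + (3 - 4)*1 = (3 - 2*6)*27 + (3 - 4)*1 = (3 - 12)*27 - 1*1 = -9*27 - 1 = -243 - 1 = -244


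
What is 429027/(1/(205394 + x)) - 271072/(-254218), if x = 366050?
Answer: 31162665908255228/127109 ≈ 2.4516e+11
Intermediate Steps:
429027/(1/(205394 + x)) - 271072/(-254218) = 429027/(1/(205394 + 366050)) - 271072/(-254218) = 429027/(1/571444) - 271072*(-1/254218) = 429027/(1/571444) + 135536/127109 = 429027*571444 + 135536/127109 = 245164904988 + 135536/127109 = 31162665908255228/127109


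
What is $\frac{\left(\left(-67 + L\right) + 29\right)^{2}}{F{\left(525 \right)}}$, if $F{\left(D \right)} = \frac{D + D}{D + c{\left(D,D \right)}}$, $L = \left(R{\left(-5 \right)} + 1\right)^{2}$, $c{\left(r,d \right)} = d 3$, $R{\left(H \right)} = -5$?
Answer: $968$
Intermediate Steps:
$c{\left(r,d \right)} = 3 d$
$L = 16$ ($L = \left(-5 + 1\right)^{2} = \left(-4\right)^{2} = 16$)
$F{\left(D \right)} = \frac{1}{2}$ ($F{\left(D \right)} = \frac{D + D}{D + 3 D} = \frac{2 D}{4 D} = 2 D \frac{1}{4 D} = \frac{1}{2}$)
$\frac{\left(\left(-67 + L\right) + 29\right)^{2}}{F{\left(525 \right)}} = \left(\left(-67 + 16\right) + 29\right)^{2} \frac{1}{\frac{1}{2}} = \left(-51 + 29\right)^{2} \cdot 2 = \left(-22\right)^{2} \cdot 2 = 484 \cdot 2 = 968$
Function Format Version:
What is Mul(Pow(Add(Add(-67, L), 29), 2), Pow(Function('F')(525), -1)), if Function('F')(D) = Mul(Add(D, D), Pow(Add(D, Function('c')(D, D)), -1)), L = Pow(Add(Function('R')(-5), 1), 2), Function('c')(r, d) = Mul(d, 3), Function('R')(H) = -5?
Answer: 968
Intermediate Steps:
Function('c')(r, d) = Mul(3, d)
L = 16 (L = Pow(Add(-5, 1), 2) = Pow(-4, 2) = 16)
Function('F')(D) = Rational(1, 2) (Function('F')(D) = Mul(Add(D, D), Pow(Add(D, Mul(3, D)), -1)) = Mul(Mul(2, D), Pow(Mul(4, D), -1)) = Mul(Mul(2, D), Mul(Rational(1, 4), Pow(D, -1))) = Rational(1, 2))
Mul(Pow(Add(Add(-67, L), 29), 2), Pow(Function('F')(525), -1)) = Mul(Pow(Add(Add(-67, 16), 29), 2), Pow(Rational(1, 2), -1)) = Mul(Pow(Add(-51, 29), 2), 2) = Mul(Pow(-22, 2), 2) = Mul(484, 2) = 968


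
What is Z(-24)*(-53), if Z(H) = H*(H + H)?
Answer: -61056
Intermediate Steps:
Z(H) = 2*H² (Z(H) = H*(2*H) = 2*H²)
Z(-24)*(-53) = (2*(-24)²)*(-53) = (2*576)*(-53) = 1152*(-53) = -61056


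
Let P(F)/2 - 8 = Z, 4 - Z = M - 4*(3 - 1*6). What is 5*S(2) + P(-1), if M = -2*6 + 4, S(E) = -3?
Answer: 1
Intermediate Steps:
M = -8 (M = -12 + 4 = -8)
Z = 0 (Z = 4 - (-8 - 4*(3 - 1*6)) = 4 - (-8 - 4*(3 - 6)) = 4 - (-8 - 4*(-3)) = 4 - (-8 + 12) = 4 - 1*4 = 4 - 4 = 0)
P(F) = 16 (P(F) = 16 + 2*0 = 16 + 0 = 16)
5*S(2) + P(-1) = 5*(-3) + 16 = -15 + 16 = 1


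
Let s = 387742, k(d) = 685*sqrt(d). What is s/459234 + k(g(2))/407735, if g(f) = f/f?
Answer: 15841055966/18724577499 ≈ 0.84600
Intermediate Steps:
g(f) = 1
s/459234 + k(g(2))/407735 = 387742/459234 + (685*sqrt(1))/407735 = 387742*(1/459234) + (685*1)*(1/407735) = 193871/229617 + 685*(1/407735) = 193871/229617 + 137/81547 = 15841055966/18724577499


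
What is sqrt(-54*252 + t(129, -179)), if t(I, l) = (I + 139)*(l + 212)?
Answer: 2*I*sqrt(1191) ≈ 69.022*I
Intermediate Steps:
t(I, l) = (139 + I)*(212 + l)
sqrt(-54*252 + t(129, -179)) = sqrt(-54*252 + (29468 + 139*(-179) + 212*129 + 129*(-179))) = sqrt(-13608 + (29468 - 24881 + 27348 - 23091)) = sqrt(-13608 + 8844) = sqrt(-4764) = 2*I*sqrt(1191)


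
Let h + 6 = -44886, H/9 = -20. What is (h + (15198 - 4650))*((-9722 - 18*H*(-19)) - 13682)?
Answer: 2918003616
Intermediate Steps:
H = -180 (H = 9*(-20) = -180)
h = -44892 (h = -6 - 44886 = -44892)
(h + (15198 - 4650))*((-9722 - 18*H*(-19)) - 13682) = (-44892 + (15198 - 4650))*((-9722 - 18*(-180)*(-19)) - 13682) = (-44892 + 10548)*((-9722 - (-3240)*(-19)) - 13682) = -34344*((-9722 - 1*61560) - 13682) = -34344*((-9722 - 61560) - 13682) = -34344*(-71282 - 13682) = -34344*(-84964) = 2918003616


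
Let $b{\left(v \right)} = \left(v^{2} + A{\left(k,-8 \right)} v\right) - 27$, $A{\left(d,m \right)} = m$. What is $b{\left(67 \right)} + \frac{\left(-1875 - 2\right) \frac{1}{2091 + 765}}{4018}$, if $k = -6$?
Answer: $\frac{45052449931}{11475408} \approx 3926.0$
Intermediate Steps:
$b{\left(v \right)} = -27 + v^{2} - 8 v$ ($b{\left(v \right)} = \left(v^{2} - 8 v\right) - 27 = -27 + v^{2} - 8 v$)
$b{\left(67 \right)} + \frac{\left(-1875 - 2\right) \frac{1}{2091 + 765}}{4018} = \left(-27 + 67^{2} - 536\right) + \frac{\left(-1875 - 2\right) \frac{1}{2091 + 765}}{4018} = \left(-27 + 4489 - 536\right) + - \frac{1877}{2856} \cdot \frac{1}{4018} = 3926 + \left(-1877\right) \frac{1}{2856} \cdot \frac{1}{4018} = 3926 - \frac{1877}{11475408} = \frac{45052449931}{11475408}$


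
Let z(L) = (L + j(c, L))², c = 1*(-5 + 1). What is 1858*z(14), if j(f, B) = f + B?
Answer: 1070208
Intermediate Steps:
c = -4 (c = 1*(-4) = -4)
j(f, B) = B + f
z(L) = (-4 + 2*L)² (z(L) = (L + (L - 4))² = (L + (-4 + L))² = (-4 + 2*L)²)
1858*z(14) = 1858*(4*(-2 + 14)²) = 1858*(4*12²) = 1858*(4*144) = 1858*576 = 1070208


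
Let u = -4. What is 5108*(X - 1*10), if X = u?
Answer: -71512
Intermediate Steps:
X = -4
5108*(X - 1*10) = 5108*(-4 - 1*10) = 5108*(-4 - 10) = 5108*(-14) = -71512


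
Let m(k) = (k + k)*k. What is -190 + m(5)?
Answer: -140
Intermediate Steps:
m(k) = 2*k² (m(k) = (2*k)*k = 2*k²)
-190 + m(5) = -190 + 2*5² = -190 + 2*25 = -190 + 50 = -140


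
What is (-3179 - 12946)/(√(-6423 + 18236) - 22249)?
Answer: 358765125/495006188 + 16125*√11813/495006188 ≈ 0.72831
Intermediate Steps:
(-3179 - 12946)/(√(-6423 + 18236) - 22249) = -16125/(√11813 - 22249) = -16125/(-22249 + √11813)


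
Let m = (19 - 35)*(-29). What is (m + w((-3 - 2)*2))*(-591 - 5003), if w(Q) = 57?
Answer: -2914474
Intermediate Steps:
m = 464 (m = -16*(-29) = 464)
(m + w((-3 - 2)*2))*(-591 - 5003) = (464 + 57)*(-591 - 5003) = 521*(-5594) = -2914474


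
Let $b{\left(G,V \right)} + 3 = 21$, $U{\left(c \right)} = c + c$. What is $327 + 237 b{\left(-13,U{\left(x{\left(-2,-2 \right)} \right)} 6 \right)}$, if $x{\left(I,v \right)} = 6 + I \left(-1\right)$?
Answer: $4593$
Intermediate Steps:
$x{\left(I,v \right)} = 6 - I$
$U{\left(c \right)} = 2 c$
$b{\left(G,V \right)} = 18$ ($b{\left(G,V \right)} = -3 + 21 = 18$)
$327 + 237 b{\left(-13,U{\left(x{\left(-2,-2 \right)} \right)} 6 \right)} = 327 + 237 \cdot 18 = 327 + 4266 = 4593$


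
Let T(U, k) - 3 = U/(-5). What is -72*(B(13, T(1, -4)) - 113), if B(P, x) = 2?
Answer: 7992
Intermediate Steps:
T(U, k) = 3 - U/5 (T(U, k) = 3 + U/(-5) = 3 + U*(-1/5) = 3 - U/5)
-72*(B(13, T(1, -4)) - 113) = -72*(2 - 113) = -72*(-111) = 7992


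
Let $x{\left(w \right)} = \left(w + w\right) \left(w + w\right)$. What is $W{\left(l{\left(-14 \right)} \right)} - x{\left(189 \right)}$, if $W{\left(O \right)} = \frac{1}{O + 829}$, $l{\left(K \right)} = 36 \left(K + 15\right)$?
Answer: $- \frac{123594659}{865} \approx -1.4288 \cdot 10^{5}$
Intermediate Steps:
$x{\left(w \right)} = 4 w^{2}$ ($x{\left(w \right)} = 2 w 2 w = 4 w^{2}$)
$l{\left(K \right)} = 540 + 36 K$ ($l{\left(K \right)} = 36 \left(15 + K\right) = 540 + 36 K$)
$W{\left(O \right)} = \frac{1}{829 + O}$
$W{\left(l{\left(-14 \right)} \right)} - x{\left(189 \right)} = \frac{1}{829 + \left(540 + 36 \left(-14\right)\right)} - 4 \cdot 189^{2} = \frac{1}{829 + \left(540 - 504\right)} - 4 \cdot 35721 = \frac{1}{829 + 36} - 142884 = \frac{1}{865} - 142884 = - \frac{123594659}{865}$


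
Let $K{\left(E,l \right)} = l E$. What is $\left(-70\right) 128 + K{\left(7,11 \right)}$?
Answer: $-8883$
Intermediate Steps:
$K{\left(E,l \right)} = E l$
$\left(-70\right) 128 + K{\left(7,11 \right)} = \left(-70\right) 128 + 7 \cdot 11 = -8960 + 77 = -8883$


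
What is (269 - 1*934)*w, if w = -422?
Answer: 280630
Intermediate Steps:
(269 - 1*934)*w = (269 - 1*934)*(-422) = (269 - 934)*(-422) = -665*(-422) = 280630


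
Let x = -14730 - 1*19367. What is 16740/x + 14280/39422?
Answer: -86509560/672085967 ≈ -0.12872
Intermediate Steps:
x = -34097 (x = -14730 - 19367 = -34097)
16740/x + 14280/39422 = 16740/(-34097) + 14280/39422 = 16740*(-1/34097) + 14280*(1/39422) = -16740/34097 + 7140/19711 = -86509560/672085967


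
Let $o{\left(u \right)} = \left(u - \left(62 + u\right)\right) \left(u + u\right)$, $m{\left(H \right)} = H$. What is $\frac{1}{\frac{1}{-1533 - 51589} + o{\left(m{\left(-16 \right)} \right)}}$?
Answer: $\frac{53122}{105394047} \approx 0.00050403$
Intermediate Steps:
$o{\left(u \right)} = - 124 u$ ($o{\left(u \right)} = - 62 \cdot 2 u = - 124 u$)
$\frac{1}{\frac{1}{-1533 - 51589} + o{\left(m{\left(-16 \right)} \right)}} = \frac{1}{\frac{1}{-1533 - 51589} - -1984} = \frac{1}{\frac{1}{-53122} + 1984} = \frac{1}{- \frac{1}{53122} + 1984} = \frac{1}{\frac{105394047}{53122}} = \frac{53122}{105394047}$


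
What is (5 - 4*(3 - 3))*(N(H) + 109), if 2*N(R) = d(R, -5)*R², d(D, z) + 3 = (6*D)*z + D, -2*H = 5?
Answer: 26095/16 ≈ 1630.9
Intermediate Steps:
H = -5/2 (H = -½*5 = -5/2 ≈ -2.5000)
d(D, z) = -3 + D + 6*D*z (d(D, z) = -3 + ((6*D)*z + D) = -3 + (6*D*z + D) = -3 + (D + 6*D*z) = -3 + D + 6*D*z)
N(R) = R²*(-3 - 29*R)/2 (N(R) = ((-3 + R + 6*R*(-5))*R²)/2 = ((-3 + R - 30*R)*R²)/2 = ((-3 - 29*R)*R²)/2 = (R²*(-3 - 29*R))/2 = R²*(-3 - 29*R)/2)
(5 - 4*(3 - 3))*(N(H) + 109) = (5 - 4*(3 - 3))*((-5/2)²*(-3 - 29*(-5/2))/2 + 109) = (5 - 4*0)*((½)*(25/4)*(-3 + 145/2) + 109) = (5 + 0)*((½)*(25/4)*(139/2) + 109) = 5*(3475/16 + 109) = 5*(5219/16) = 26095/16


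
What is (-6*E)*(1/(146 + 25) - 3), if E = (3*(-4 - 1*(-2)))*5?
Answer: -10240/19 ≈ -538.95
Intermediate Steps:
E = -30 (E = (3*(-4 + 2))*5 = (3*(-2))*5 = -6*5 = -30)
(-6*E)*(1/(146 + 25) - 3) = (-6*(-30))*(1/(146 + 25) - 3) = 180*(1/171 - 3) = 180*(-512/171) = -10240/19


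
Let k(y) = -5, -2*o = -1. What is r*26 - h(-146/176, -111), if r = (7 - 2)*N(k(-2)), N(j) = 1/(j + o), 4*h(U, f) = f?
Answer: -41/36 ≈ -1.1389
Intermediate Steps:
o = ½ (o = -½*(-1) = ½ ≈ 0.50000)
h(U, f) = f/4
N(j) = 1/(½ + j) (N(j) = 1/(j + ½) = 1/(½ + j))
r = -10/9 (r = (7 - 2)*(2/(1 + 2*(-5))) = 5*(2/(1 - 10)) = 5*(2/(-9)) = 5*(2*(-⅑)) = 5*(-2/9) = -10/9 ≈ -1.1111)
r*26 - h(-146/176, -111) = -10/9*26 - (-111)/4 = -260/9 - 1*(-111/4) = -260/9 + 111/4 = -41/36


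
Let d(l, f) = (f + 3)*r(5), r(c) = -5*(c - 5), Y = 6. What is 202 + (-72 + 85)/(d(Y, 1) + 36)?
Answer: 7285/36 ≈ 202.36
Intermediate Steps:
r(c) = 25 - 5*c (r(c) = -5*(-5 + c) = 25 - 5*c)
d(l, f) = 0 (d(l, f) = (f + 3)*(25 - 5*5) = (3 + f)*(25 - 25) = (3 + f)*0 = 0)
202 + (-72 + 85)/(d(Y, 1) + 36) = 202 + (-72 + 85)/(0 + 36) = 202 + 13/36 = 7285/36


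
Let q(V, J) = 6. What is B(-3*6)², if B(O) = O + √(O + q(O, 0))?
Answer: 312 - 72*I*√3 ≈ 312.0 - 124.71*I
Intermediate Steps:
B(O) = O + √(6 + O) (B(O) = O + √(O + 6) = O + √(6 + O))
B(-3*6)² = (-3*6 + √(6 - 3*6))² = (-18 + √(6 - 18))² = (-18 + √(-12))² = (-18 + 2*I*√3)²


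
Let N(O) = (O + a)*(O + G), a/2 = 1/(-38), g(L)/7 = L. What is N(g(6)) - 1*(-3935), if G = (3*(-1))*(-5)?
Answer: 6326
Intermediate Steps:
g(L) = 7*L
G = 15 (G = -3*(-5) = 15)
a = -1/19 (a = 2/(-38) = 2*(-1/38) = -1/19 ≈ -0.052632)
N(O) = (15 + O)*(-1/19 + O) (N(O) = (O - 1/19)*(O + 15) = (-1/19 + O)*(15 + O) = (15 + O)*(-1/19 + O))
N(g(6)) - 1*(-3935) = (-15/19 + (7*6)**2 + 284*(7*6)/19) - 1*(-3935) = (-15/19 + 42**2 + (284/19)*42) + 3935 = (-15/19 + 1764 + 11928/19) + 3935 = 2391 + 3935 = 6326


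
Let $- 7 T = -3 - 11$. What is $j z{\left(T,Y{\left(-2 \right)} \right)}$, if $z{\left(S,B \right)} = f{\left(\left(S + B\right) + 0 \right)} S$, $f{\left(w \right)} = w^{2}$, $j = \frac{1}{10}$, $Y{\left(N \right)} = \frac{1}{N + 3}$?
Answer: $\frac{9}{5} \approx 1.8$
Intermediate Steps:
$Y{\left(N \right)} = \frac{1}{3 + N}$
$j = \frac{1}{10} \approx 0.1$
$T = 2$ ($T = - \frac{-3 - 11}{7} = \left(- \frac{1}{7}\right) \left(-14\right) = 2$)
$z{\left(S,B \right)} = S \left(B + S\right)^{2}$ ($z{\left(S,B \right)} = \left(\left(S + B\right) + 0\right)^{2} S = \left(\left(B + S\right) + 0\right)^{2} S = \left(B + S\right)^{2} S = S \left(B + S\right)^{2}$)
$j z{\left(T,Y{\left(-2 \right)} \right)} = \frac{2 \left(\frac{1}{3 - 2} + 2\right)^{2}}{10} = \frac{2 \left(1^{-1} + 2\right)^{2}}{10} = \frac{2 \left(1 + 2\right)^{2}}{10} = \frac{2 \cdot 3^{2}}{10} = \frac{2 \cdot 9}{10} = \frac{1}{10} \cdot 18 = \frac{9}{5}$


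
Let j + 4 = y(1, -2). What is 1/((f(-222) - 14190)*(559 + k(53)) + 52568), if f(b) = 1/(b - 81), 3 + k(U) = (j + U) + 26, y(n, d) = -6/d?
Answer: -303/2709999910 ≈ -1.1181e-7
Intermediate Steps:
j = -1 (j = -4 - 6/(-2) = -4 - 6*(-½) = -4 + 3 = -1)
k(U) = 22 + U (k(U) = -3 + ((-1 + U) + 26) = -3 + (25 + U) = 22 + U)
f(b) = 1/(-81 + b)
1/((f(-222) - 14190)*(559 + k(53)) + 52568) = 1/((1/(-81 - 222) - 14190)*(559 + (22 + 53)) + 52568) = 1/((1/(-303) - 14190)*(559 + 75) + 52568) = 1/((-1/303 - 14190)*634 + 52568) = 1/(-4299571/303*634 + 52568) = 1/(-2725928014/303 + 52568) = 1/(-2709999910/303) = -303/2709999910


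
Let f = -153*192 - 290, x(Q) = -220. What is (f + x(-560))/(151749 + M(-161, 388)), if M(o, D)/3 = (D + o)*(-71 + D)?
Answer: -4981/61271 ≈ -0.081295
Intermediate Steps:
M(o, D) = 3*(-71 + D)*(D + o) (M(o, D) = 3*((D + o)*(-71 + D)) = 3*((-71 + D)*(D + o)) = 3*(-71 + D)*(D + o))
f = -29666 (f = -29376 - 290 = -29666)
(f + x(-560))/(151749 + M(-161, 388)) = (-29666 - 220)/(151749 + (-213*388 - 213*(-161) + 3*388**2 + 3*388*(-161))) = -29886/(151749 + (-82644 + 34293 + 3*150544 - 187404)) = -29886/(151749 + (-82644 + 34293 + 451632 - 187404)) = -29886/(151749 + 215877) = -29886/367626 = -29886*1/367626 = -4981/61271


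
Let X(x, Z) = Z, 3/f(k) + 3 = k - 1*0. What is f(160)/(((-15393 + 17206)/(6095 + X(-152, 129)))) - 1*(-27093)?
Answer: 7711797285/284641 ≈ 27093.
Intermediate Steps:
f(k) = 3/(-3 + k) (f(k) = 3/(-3 + (k - 1*0)) = 3/(-3 + (k + 0)) = 3/(-3 + k))
f(160)/(((-15393 + 17206)/(6095 + X(-152, 129)))) - 1*(-27093) = (3/(-3 + 160))/(((-15393 + 17206)/(6095 + 129))) - 1*(-27093) = (3/157)/((1813/6224)) + 27093 = (3*(1/157))/((1813*(1/6224))) + 27093 = 3/(157*(1813/6224)) + 27093 = (3/157)*(6224/1813) + 27093 = 18672/284641 + 27093 = 7711797285/284641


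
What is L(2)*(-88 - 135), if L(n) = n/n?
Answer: -223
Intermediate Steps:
L(n) = 1
L(2)*(-88 - 135) = 1*(-88 - 135) = 1*(-223) = -223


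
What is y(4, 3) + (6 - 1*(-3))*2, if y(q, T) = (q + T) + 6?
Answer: 31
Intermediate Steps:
y(q, T) = 6 + T + q (y(q, T) = (T + q) + 6 = 6 + T + q)
y(4, 3) + (6 - 1*(-3))*2 = (6 + 3 + 4) + (6 - 1*(-3))*2 = 13 + (6 + 3)*2 = 13 + 9*2 = 13 + 18 = 31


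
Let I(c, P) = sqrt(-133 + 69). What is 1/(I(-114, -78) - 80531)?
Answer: -80531/6485242025 - 8*I/6485242025 ≈ -1.2418e-5 - 1.2336e-9*I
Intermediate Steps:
I(c, P) = 8*I (I(c, P) = sqrt(-64) = 8*I)
1/(I(-114, -78) - 80531) = 1/(8*I - 80531) = 1/(-80531 + 8*I) = (-80531 - 8*I)/6485242025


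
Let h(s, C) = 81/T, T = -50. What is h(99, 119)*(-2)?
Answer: 81/25 ≈ 3.2400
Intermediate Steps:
h(s, C) = -81/50 (h(s, C) = 81/(-50) = 81*(-1/50) = -81/50)
h(99, 119)*(-2) = -81/50*(-2) = 81/25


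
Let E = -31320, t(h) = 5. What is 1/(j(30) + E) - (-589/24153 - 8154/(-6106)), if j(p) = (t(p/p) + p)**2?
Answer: -2909464647689/2219178485355 ≈ -1.3111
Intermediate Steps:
j(p) = (5 + p)**2
1/(j(30) + E) - (-589/24153 - 8154/(-6106)) = 1/((5 + 30)**2 - 31320) - (-589/24153 - 8154/(-6106)) = 1/(35**2 - 31320) - (-589*1/24153 - 8154*(-1/6106)) = 1/(1225 - 31320) - (-589/24153 + 4077/3053) = 1/(-30095) - 1*96673564/73739109 = -1/30095 - 96673564/73739109 = -2909464647689/2219178485355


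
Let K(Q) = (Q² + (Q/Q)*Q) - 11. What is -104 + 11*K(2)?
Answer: -159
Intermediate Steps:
K(Q) = -11 + Q + Q² (K(Q) = (Q² + 1*Q) - 11 = (Q² + Q) - 11 = (Q + Q²) - 11 = -11 + Q + Q²)
-104 + 11*K(2) = -104 + 11*(-11 + 2 + 2²) = -104 + 11*(-11 + 2 + 4) = -104 + 11*(-5) = -104 - 55 = -159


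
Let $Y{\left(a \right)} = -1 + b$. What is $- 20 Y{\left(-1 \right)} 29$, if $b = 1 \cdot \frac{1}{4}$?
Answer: $435$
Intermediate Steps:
$b = \frac{1}{4}$ ($b = 1 \cdot \frac{1}{4} = \frac{1}{4} \approx 0.25$)
$Y{\left(a \right)} = - \frac{3}{4}$ ($Y{\left(a \right)} = -1 + \frac{1}{4} = - \frac{3}{4}$)
$- 20 Y{\left(-1 \right)} 29 = \left(-20\right) \left(- \frac{3}{4}\right) 29 = 15 \cdot 29 = 435$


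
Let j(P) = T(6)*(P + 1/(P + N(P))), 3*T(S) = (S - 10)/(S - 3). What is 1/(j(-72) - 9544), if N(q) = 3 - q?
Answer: -27/256828 ≈ -0.00010513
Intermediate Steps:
T(S) = (-10 + S)/(3*(-3 + S)) (T(S) = ((S - 10)/(S - 3))/3 = ((-10 + S)/(-3 + S))/3 = (-10 + S)/(3*(-3 + S)))
j(P) = -4/27 - 4*P/9 (j(P) = ((-10 + 6)/(3*(-3 + 6)))*(P + 1/(P + (3 - P))) = ((⅓)*(-4)/3)*(P + 1/3) = ((⅓)*(⅓)*(-4))*(P + ⅓) = -4*(⅓ + P)/9 = -4/27 - 4*P/9)
1/(j(-72) - 9544) = 1/((-4/27 - 4/9*(-72)) - 9544) = 1/((-4/27 + 32) - 9544) = 1/(860/27 - 9544) = 1/(-256828/27) = -27/256828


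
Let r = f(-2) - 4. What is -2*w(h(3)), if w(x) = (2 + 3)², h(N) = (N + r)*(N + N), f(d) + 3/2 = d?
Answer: -50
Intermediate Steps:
f(d) = -3/2 + d
r = -15/2 (r = (-3/2 - 2) - 4 = -7/2 - 4 = -15/2 ≈ -7.5000)
h(N) = 2*N*(-15/2 + N) (h(N) = (N - 15/2)*(N + N) = (-15/2 + N)*(2*N) = 2*N*(-15/2 + N))
w(x) = 25 (w(x) = 5² = 25)
-2*w(h(3)) = -2*25 = -50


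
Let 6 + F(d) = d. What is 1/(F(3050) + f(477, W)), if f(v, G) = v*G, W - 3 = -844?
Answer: -1/398113 ≈ -2.5118e-6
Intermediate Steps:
W = -841 (W = 3 - 844 = -841)
f(v, G) = G*v
F(d) = -6 + d
1/(F(3050) + f(477, W)) = 1/((-6 + 3050) - 841*477) = 1/(3044 - 401157) = 1/(-398113) = -1/398113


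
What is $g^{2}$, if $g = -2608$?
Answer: $6801664$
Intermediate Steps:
$g^{2} = \left(-2608\right)^{2} = 6801664$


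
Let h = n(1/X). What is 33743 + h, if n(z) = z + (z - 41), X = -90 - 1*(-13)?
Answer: 2595052/77 ≈ 33702.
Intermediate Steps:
X = -77 (X = -90 + 13 = -77)
n(z) = -41 + 2*z (n(z) = z + (-41 + z) = -41 + 2*z)
h = -3159/77 (h = -41 + 2/(-77) = -41 + 2*(-1/77) = -41 - 2/77 = -3159/77 ≈ -41.026)
33743 + h = 33743 - 3159/77 = 2595052/77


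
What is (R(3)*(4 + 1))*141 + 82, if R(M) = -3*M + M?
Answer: -4148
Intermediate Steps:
R(M) = -2*M
(R(3)*(4 + 1))*141 + 82 = ((-2*3)*(4 + 1))*141 + 82 = -6*5*141 + 82 = -30*141 + 82 = -4230 + 82 = -4148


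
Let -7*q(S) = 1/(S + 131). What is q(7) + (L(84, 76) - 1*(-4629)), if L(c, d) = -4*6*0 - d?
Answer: 4398197/966 ≈ 4553.0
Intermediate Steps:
q(S) = -1/(7*(131 + S)) (q(S) = -1/(7*(S + 131)) = -1/(7*(131 + S)))
L(c, d) = -d (L(c, d) = -24*0 - d = 0 - d = -d)
q(7) + (L(84, 76) - 1*(-4629)) = -1/(917 + 7*7) + (-1*76 - 1*(-4629)) = -1/(917 + 49) + (-76 + 4629) = -1/966 + 4553 = 4398197/966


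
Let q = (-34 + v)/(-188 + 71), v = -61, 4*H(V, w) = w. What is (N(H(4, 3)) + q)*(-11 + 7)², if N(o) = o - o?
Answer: 1520/117 ≈ 12.991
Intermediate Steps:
H(V, w) = w/4
N(o) = 0
q = 95/117 (q = (-34 - 61)/(-188 + 71) = -95/(-117) = -95*(-1/117) = 95/117 ≈ 0.81197)
(N(H(4, 3)) + q)*(-11 + 7)² = (0 + 95/117)*(-11 + 7)² = (95/117)*(-4)² = (95/117)*16 = 1520/117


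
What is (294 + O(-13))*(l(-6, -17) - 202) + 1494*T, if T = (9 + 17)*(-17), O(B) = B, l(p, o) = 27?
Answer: -709523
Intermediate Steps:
T = -442 (T = 26*(-17) = -442)
(294 + O(-13))*(l(-6, -17) - 202) + 1494*T = (294 - 13)*(27 - 202) + 1494*(-442) = 281*(-175) - 660348 = -49175 - 660348 = -709523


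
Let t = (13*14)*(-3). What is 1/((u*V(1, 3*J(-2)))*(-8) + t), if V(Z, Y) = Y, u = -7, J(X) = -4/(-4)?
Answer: -1/378 ≈ -0.0026455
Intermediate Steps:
J(X) = 1 (J(X) = -4*(-¼) = 1)
t = -546 (t = 182*(-3) = -546)
1/((u*V(1, 3*J(-2)))*(-8) + t) = 1/(-21*(-8) - 546) = 1/(168 - 546) = 1/(-378) = -1/378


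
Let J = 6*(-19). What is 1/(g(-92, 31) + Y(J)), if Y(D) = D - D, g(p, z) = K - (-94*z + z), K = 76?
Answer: 1/2959 ≈ 0.00033795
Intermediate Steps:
g(p, z) = 76 + 93*z (g(p, z) = 76 - (-94*z + z) = 76 - (-93)*z = 76 + 93*z)
J = -114
Y(D) = 0
1/(g(-92, 31) + Y(J)) = 1/((76 + 93*31) + 0) = 1/((76 + 2883) + 0) = 1/(2959 + 0) = 1/2959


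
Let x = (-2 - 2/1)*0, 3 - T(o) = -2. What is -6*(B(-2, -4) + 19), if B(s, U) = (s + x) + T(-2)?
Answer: -132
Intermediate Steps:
T(o) = 5 (T(o) = 3 - 1*(-2) = 3 + 2 = 5)
x = 0 (x = (-2 - 2*1)*0 = (-2 - 2)*0 = -4*0 = 0)
B(s, U) = 5 + s (B(s, U) = (s + 0) + 5 = s + 5 = 5 + s)
-6*(B(-2, -4) + 19) = -6*((5 - 2) + 19) = -6*(3 + 19) = -6*22 = -132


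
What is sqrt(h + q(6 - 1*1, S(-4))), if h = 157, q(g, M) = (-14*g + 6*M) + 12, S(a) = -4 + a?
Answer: sqrt(51) ≈ 7.1414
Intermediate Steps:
q(g, M) = 12 - 14*g + 6*M
sqrt(h + q(6 - 1*1, S(-4))) = sqrt(157 + (12 - 14*(6 - 1*1) + 6*(-4 - 4))) = sqrt(157 + (12 - 14*(6 - 1) + 6*(-8))) = sqrt(157 + (12 - 14*5 - 48)) = sqrt(157 + (12 - 70 - 48)) = sqrt(157 - 106) = sqrt(51)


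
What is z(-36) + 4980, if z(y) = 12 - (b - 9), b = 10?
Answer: 4991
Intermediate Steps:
z(y) = 11 (z(y) = 12 - (10 - 9) = 12 - 1*1 = 12 - 1 = 11)
z(-36) + 4980 = 11 + 4980 = 4991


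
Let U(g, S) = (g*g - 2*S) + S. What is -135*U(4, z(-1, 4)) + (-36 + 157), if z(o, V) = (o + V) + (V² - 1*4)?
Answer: -14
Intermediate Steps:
z(o, V) = -4 + V + o + V² (z(o, V) = (V + o) + (V² - 4) = (V + o) + (-4 + V²) = -4 + V + o + V²)
U(g, S) = g² - S (U(g, S) = (g² - 2*S) + S = g² - S)
-135*U(4, z(-1, 4)) + (-36 + 157) = -135*(4² - (-4 + 4 - 1 + 4²)) + (-36 + 157) = -135*(16 - (-4 + 4 - 1 + 16)) + 121 = -135*(16 - 1*15) + 121 = -135*(16 - 15) + 121 = -135*1 + 121 = -135 + 121 = -14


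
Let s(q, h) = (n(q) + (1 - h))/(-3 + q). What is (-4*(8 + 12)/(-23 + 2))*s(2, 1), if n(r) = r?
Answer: -160/21 ≈ -7.6190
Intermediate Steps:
s(q, h) = (1 + q - h)/(-3 + q) (s(q, h) = (q + (1 - h))/(-3 + q) = (1 + q - h)/(-3 + q))
(-4*(8 + 12)/(-23 + 2))*s(2, 1) = (-4*(8 + 12)/(-23 + 2))*((1 + 2 - 1*1)/(-3 + 2)) = (-80/(-21))*((1 + 2 - 1)/(-1)) = (-80*(-1)/21)*(-1*2) = -4*(-20/21)*(-2) = (80/21)*(-2) = -160/21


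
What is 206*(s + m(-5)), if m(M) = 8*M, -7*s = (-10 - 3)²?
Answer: -92494/7 ≈ -13213.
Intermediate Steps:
s = -169/7 (s = -(-10 - 3)²/7 = -⅐*(-13)² = -⅐*169 = -169/7 ≈ -24.143)
206*(s + m(-5)) = 206*(-169/7 + 8*(-5)) = 206*(-169/7 - 40) = 206*(-449/7) = -92494/7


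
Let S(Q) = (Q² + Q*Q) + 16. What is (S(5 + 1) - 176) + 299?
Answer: 211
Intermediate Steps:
S(Q) = 16 + 2*Q² (S(Q) = (Q² + Q²) + 16 = 2*Q² + 16 = 16 + 2*Q²)
(S(5 + 1) - 176) + 299 = ((16 + 2*(5 + 1)²) - 176) + 299 = ((16 + 2*6²) - 176) + 299 = ((16 + 2*36) - 176) + 299 = ((16 + 72) - 176) + 299 = (88 - 176) + 299 = -88 + 299 = 211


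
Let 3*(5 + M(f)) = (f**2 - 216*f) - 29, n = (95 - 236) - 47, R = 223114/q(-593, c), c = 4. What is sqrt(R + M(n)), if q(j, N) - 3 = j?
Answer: sqrt(19521497265)/885 ≈ 157.88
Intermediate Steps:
q(j, N) = 3 + j
R = -111557/295 (R = 223114/(3 - 593) = 223114/(-590) = 223114*(-1/590) = -111557/295 ≈ -378.16)
n = -188 (n = -141 - 47 = -188)
M(f) = -44/3 - 72*f + f**2/3 (M(f) = -5 + ((f**2 - 216*f) - 29)/3 = -5 + (-29 + f**2 - 216*f)/3 = -5 + (-29/3 - 72*f + f**2/3) = -44/3 - 72*f + f**2/3)
sqrt(R + M(n)) = sqrt(-111557/295 + (-44/3 - 72*(-188) + (1/3)*(-188)**2)) = sqrt(-111557/295 + (-44/3 + 13536 + (1/3)*35344)) = sqrt(-111557/295 + (-44/3 + 13536 + 35344/3)) = sqrt(-111557/295 + 75908/3) = sqrt(22058189/885) = sqrt(19521497265)/885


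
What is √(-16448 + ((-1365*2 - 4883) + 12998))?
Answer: I*√11063 ≈ 105.18*I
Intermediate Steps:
√(-16448 + ((-1365*2 - 4883) + 12998)) = √(-16448 + ((-2730 - 4883) + 12998)) = √(-16448 + (-7613 + 12998)) = √(-16448 + 5385) = √(-11063) = I*√11063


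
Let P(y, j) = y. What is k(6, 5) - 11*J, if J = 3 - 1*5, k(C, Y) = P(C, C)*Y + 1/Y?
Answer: 261/5 ≈ 52.200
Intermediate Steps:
k(C, Y) = 1/Y + C*Y (k(C, Y) = C*Y + 1/Y = 1/Y + C*Y)
J = -2 (J = 3 - 5 = -2)
k(6, 5) - 11*J = (1/5 + 6*5) - 11*(-2) = (⅕ + 30) + 22 = 151/5 + 22 = 261/5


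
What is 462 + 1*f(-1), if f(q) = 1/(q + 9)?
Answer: 3697/8 ≈ 462.13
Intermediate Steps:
f(q) = 1/(9 + q)
462 + 1*f(-1) = 462 + 1/(9 - 1) = 462 + 1/8 = 3697/8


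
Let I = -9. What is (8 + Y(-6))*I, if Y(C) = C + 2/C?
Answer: -15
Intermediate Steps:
(8 + Y(-6))*I = (8 + (-6 + 2/(-6)))*(-9) = (8 + (-6 + 2*(-⅙)))*(-9) = (8 + (-6 - ⅓))*(-9) = (8 - 19/3)*(-9) = (5/3)*(-9) = -15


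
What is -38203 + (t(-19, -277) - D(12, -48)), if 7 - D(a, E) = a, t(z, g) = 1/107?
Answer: -4087185/107 ≈ -38198.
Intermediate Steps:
t(z, g) = 1/107
D(a, E) = 7 - a
-38203 + (t(-19, -277) - D(12, -48)) = -38203 + (1/107 - (7 - 1*12)) = -38203 + (1/107 - (7 - 12)) = -38203 + (1/107 - 1*(-5)) = -38203 + (1/107 + 5) = -38203 + 536/107 = -4087185/107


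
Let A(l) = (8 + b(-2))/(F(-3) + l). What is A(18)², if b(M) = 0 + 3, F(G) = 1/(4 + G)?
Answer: 121/361 ≈ 0.33518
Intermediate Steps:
b(M) = 3
A(l) = 11/(1 + l) (A(l) = (8 + 3)/(1/(4 - 3) + l) = 11/(1/1 + l) = 11/(1 + l))
A(18)² = (11/(1 + 18))² = (11/19)² = 121/361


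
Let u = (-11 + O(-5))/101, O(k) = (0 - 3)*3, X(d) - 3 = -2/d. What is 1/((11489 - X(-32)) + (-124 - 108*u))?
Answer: 1616/18395451 ≈ 8.7848e-5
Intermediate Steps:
X(d) = 3 - 2/d
O(k) = -9 (O(k) = -3*3 = -9)
u = -20/101 (u = (-11 - 9)/101 = -20*1/101 = -20/101 ≈ -0.19802)
1/((11489 - X(-32)) + (-124 - 108*u)) = 1/((11489 - (3 - 2/(-32))) + (-124 - 108*(-20/101))) = 1/((11489 - (3 - 2*(-1/32))) + (-124 + 2160/101)) = 1/((11489 - (3 + 1/16)) - 10364/101) = 1/((11489 - 1*49/16) - 10364/101) = 1/((11489 - 49/16) - 10364/101) = 1/(183775/16 - 10364/101) = 1/(18395451/1616) = 1616/18395451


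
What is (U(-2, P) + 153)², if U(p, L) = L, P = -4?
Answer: 22201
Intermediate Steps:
(U(-2, P) + 153)² = (-4 + 153)² = 149² = 22201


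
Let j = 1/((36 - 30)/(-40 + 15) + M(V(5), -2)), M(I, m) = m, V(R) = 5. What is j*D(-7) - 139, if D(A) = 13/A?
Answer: -54163/392 ≈ -138.17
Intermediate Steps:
j = -25/56 (j = 1/((36 - 30)/(-40 + 15) - 2) = 1/(6/(-25) - 2) = 1/(6*(-1/25) - 2) = 1/(-6/25 - 2) = 1/(-56/25) = -25/56 ≈ -0.44643)
j*D(-7) - 139 = -325/(56*(-7)) - 139 = -325*(-1)/(56*7) - 139 = -25/56*(-13/7) - 139 = 325/392 - 139 = -54163/392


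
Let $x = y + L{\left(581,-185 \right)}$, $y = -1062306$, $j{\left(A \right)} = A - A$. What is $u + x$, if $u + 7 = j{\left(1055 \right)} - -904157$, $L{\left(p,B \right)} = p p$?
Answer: $179405$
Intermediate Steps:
$L{\left(p,B \right)} = p^{2}$
$j{\left(A \right)} = 0$
$u = 904150$ ($u = -7 + \left(0 - -904157\right) = -7 + \left(0 + 904157\right) = -7 + 904157 = 904150$)
$x = -724745$ ($x = -1062306 + 581^{2} = -1062306 + 337561 = -724745$)
$u + x = 904150 - 724745 = 179405$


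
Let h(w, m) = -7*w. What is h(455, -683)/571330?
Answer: -637/114266 ≈ -0.0055747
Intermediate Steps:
h(455, -683)/571330 = -7*455/571330 = -3185*1/571330 = -637/114266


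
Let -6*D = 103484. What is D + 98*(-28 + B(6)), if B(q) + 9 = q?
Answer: -60856/3 ≈ -20285.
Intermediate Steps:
D = -51742/3 (D = -⅙*103484 = -51742/3 ≈ -17247.)
B(q) = -9 + q
D + 98*(-28 + B(6)) = -51742/3 + 98*(-28 + (-9 + 6)) = -51742/3 + 98*(-28 - 3) = -51742/3 + 98*(-31) = -51742/3 - 3038 = -60856/3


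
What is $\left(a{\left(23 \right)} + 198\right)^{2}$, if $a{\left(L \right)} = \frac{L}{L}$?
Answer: $39601$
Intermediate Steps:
$a{\left(L \right)} = 1$
$\left(a{\left(23 \right)} + 198\right)^{2} = \left(1 + 198\right)^{2} = 199^{2} = 39601$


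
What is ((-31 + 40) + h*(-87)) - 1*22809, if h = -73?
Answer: -16449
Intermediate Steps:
((-31 + 40) + h*(-87)) - 1*22809 = ((-31 + 40) - 73*(-87)) - 1*22809 = (9 + 6351) - 22809 = 6360 - 22809 = -16449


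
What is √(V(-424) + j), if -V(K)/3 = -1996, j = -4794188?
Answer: 10*I*√47882 ≈ 2188.2*I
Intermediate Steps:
V(K) = 5988 (V(K) = -3*(-1996) = 5988)
√(V(-424) + j) = √(5988 - 4794188) = √(-4788200) = 10*I*√47882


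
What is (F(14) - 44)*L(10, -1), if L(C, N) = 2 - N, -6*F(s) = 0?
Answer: -132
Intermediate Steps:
F(s) = 0 (F(s) = -⅙*0 = 0)
(F(14) - 44)*L(10, -1) = (0 - 44)*(2 - 1*(-1)) = -44*(2 + 1) = -44*3 = -132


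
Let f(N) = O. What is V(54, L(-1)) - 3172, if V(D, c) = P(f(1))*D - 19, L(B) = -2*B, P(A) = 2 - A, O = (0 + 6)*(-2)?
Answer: -2435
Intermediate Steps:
O = -12 (O = 6*(-2) = -12)
f(N) = -12
V(D, c) = -19 + 14*D (V(D, c) = (2 - 1*(-12))*D - 19 = (2 + 12)*D - 19 = 14*D - 19 = -19 + 14*D)
V(54, L(-1)) - 3172 = (-19 + 14*54) - 3172 = (-19 + 756) - 3172 = 737 - 3172 = -2435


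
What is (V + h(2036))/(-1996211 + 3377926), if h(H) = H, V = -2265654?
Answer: -2263618/1381715 ≈ -1.6383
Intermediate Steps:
(V + h(2036))/(-1996211 + 3377926) = (-2265654 + 2036)/(-1996211 + 3377926) = -2263618/1381715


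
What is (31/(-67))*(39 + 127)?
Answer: -5146/67 ≈ -76.806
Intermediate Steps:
(31/(-67))*(39 + 127) = (31*(-1/67))*166 = -31/67*166 = -5146/67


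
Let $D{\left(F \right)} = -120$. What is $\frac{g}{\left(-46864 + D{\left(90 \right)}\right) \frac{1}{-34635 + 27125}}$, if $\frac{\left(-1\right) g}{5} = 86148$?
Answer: $- \frac{404357175}{5873} \approx -68850.0$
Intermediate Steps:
$g = -430740$ ($g = \left(-5\right) 86148 = -430740$)
$\frac{g}{\left(-46864 + D{\left(90 \right)}\right) \frac{1}{-34635 + 27125}} = - \frac{430740}{\left(-46864 - 120\right) \frac{1}{-34635 + 27125}} = - \frac{430740}{\left(-46984\right) \frac{1}{-7510}} = - \frac{430740}{\left(-46984\right) \left(- \frac{1}{7510}\right)} = - \frac{430740}{\frac{23492}{3755}} = \left(-430740\right) \frac{3755}{23492} = - \frac{404357175}{5873}$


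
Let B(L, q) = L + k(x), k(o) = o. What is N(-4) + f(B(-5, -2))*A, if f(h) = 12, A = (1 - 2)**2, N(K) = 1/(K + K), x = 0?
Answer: 95/8 ≈ 11.875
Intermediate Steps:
N(K) = 1/(2*K)
B(L, q) = L (B(L, q) = L + 0 = L)
A = 1 (A = (-1)**2 = 1)
N(-4) + f(B(-5, -2))*A = (1/2)/(-4) + 12*1 = (1/2)*(-1/4) + 12 = -1/8 + 12 = 95/8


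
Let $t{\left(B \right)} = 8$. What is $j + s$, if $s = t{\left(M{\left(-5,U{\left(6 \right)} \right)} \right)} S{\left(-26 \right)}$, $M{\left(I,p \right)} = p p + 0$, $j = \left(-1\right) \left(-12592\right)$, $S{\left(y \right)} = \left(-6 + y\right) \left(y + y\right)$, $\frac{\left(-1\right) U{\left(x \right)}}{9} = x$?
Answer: $25904$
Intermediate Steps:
$U{\left(x \right)} = - 9 x$
$S{\left(y \right)} = 2 y \left(-6 + y\right)$ ($S{\left(y \right)} = \left(-6 + y\right) 2 y = 2 y \left(-6 + y\right)$)
$j = 12592$
$M{\left(I,p \right)} = p^{2}$ ($M{\left(I,p \right)} = p^{2} + 0 = p^{2}$)
$s = 13312$ ($s = 8 \cdot 2 \left(-26\right) \left(-6 - 26\right) = 8 \cdot 2 \left(-26\right) \left(-32\right) = 8 \cdot 1664 = 13312$)
$j + s = 12592 + 13312 = 25904$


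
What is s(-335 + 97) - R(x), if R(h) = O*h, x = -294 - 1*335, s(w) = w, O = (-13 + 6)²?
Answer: 30583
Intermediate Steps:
O = 49 (O = (-7)² = 49)
x = -629 (x = -294 - 335 = -629)
R(h) = 49*h
s(-335 + 97) - R(x) = (-335 + 97) - 49*(-629) = -238 - 1*(-30821) = -238 + 30821 = 30583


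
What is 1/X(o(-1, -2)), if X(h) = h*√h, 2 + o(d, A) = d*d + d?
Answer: I*√2/4 ≈ 0.35355*I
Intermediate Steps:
o(d, A) = -2 + d + d² (o(d, A) = -2 + (d*d + d) = -2 + (d² + d) = -2 + (d + d²) = -2 + d + d²)
X(h) = h^(3/2)
1/X(o(-1, -2)) = 1/((-2 - 1 + (-1)²)^(3/2)) = 1/((-2 - 1 + 1)^(3/2)) = 1/((-2)^(3/2)) = 1/(-2*I*√2) = I*√2/4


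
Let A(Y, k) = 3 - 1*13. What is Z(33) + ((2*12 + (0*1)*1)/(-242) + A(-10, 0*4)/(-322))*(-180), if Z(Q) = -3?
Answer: 180417/19481 ≈ 9.2612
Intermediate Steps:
A(Y, k) = -10 (A(Y, k) = 3 - 13 = -10)
Z(33) + ((2*12 + (0*1)*1)/(-242) + A(-10, 0*4)/(-322))*(-180) = -3 + ((2*12 + (0*1)*1)/(-242) - 10/(-322))*(-180) = -3 + ((24 + 0*1)*(-1/242) - 10*(-1/322))*(-180) = -3 + ((24 + 0)*(-1/242) + 5/161)*(-180) = -3 + (24*(-1/242) + 5/161)*(-180) = -3 + (-12/121 + 5/161)*(-180) = -3 - 1327/19481*(-180) = -3 + 238860/19481 = 180417/19481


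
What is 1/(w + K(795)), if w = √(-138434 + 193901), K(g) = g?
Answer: 265/192186 - √6163/192186 ≈ 0.00097039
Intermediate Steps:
w = 3*√6163 (w = √55467 = 3*√6163 ≈ 235.51)
1/(w + K(795)) = 1/(3*√6163 + 795) = 1/(795 + 3*√6163)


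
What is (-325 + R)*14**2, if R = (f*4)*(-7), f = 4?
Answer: -85652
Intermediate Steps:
R = -112 (R = (4*4)*(-7) = 16*(-7) = -112)
(-325 + R)*14**2 = (-325 - 112)*14**2 = -437*196 = -85652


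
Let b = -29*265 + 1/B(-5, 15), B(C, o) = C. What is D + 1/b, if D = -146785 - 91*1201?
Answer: -9839976381/38426 ≈ -2.5608e+5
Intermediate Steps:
D = -256076 (D = -146785 - 109291 = -256076)
b = -38426/5 (b = -29*265 + 1/(-5) = -7685 - ⅕ = -38426/5 ≈ -7685.2)
D + 1/b = -256076 + 1/(-38426/5) = -256076 - 5/38426 = -9839976381/38426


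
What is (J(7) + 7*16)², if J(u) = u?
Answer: 14161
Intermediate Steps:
(J(7) + 7*16)² = (7 + 7*16)² = (7 + 112)² = 119² = 14161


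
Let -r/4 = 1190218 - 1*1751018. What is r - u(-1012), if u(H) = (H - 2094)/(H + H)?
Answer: 2270116847/1012 ≈ 2.2432e+6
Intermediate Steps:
u(H) = (-2094 + H)/(2*H) (u(H) = (-2094 + H)/((2*H)) = (-2094 + H)*(1/(2*H)) = (-2094 + H)/(2*H))
r = 2243200 (r = -4*(1190218 - 1*1751018) = -4*(1190218 - 1751018) = -4*(-560800) = 2243200)
r - u(-1012) = 2243200 - (-2094 - 1012)/(2*(-1012)) = 2243200 - (-1)*(-3106)/(2*1012) = 2243200 - 1*1553/1012 = 2243200 - 1553/1012 = 2270116847/1012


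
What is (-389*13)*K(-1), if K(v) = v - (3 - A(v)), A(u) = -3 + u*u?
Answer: 30342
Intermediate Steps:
A(u) = -3 + u²
K(v) = -6 + v + v² (K(v) = v - (3 - (-3 + v²)) = v - (3 + (3 - v²)) = v - (6 - v²) = v + (-6 + v²) = -6 + v + v²)
(-389*13)*K(-1) = (-389*13)*(-6 - 1 + (-1)²) = -5057*(-6 - 1 + 1) = -5057*(-6) = 30342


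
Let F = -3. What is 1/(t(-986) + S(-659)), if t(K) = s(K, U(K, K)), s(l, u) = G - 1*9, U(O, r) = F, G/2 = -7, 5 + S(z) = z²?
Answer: 1/434253 ≈ 2.3028e-6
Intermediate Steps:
S(z) = -5 + z²
G = -14 (G = 2*(-7) = -14)
U(O, r) = -3
s(l, u) = -23 (s(l, u) = -14 - 1*9 = -14 - 9 = -23)
t(K) = -23
1/(t(-986) + S(-659)) = 1/(-23 + (-5 + (-659)²)) = 1/(-23 + (-5 + 434281)) = 1/(-23 + 434276) = 1/434253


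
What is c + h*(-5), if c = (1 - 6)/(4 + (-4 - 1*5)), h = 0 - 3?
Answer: 16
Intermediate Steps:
h = -3
c = 1 (c = -5/(4 + (-4 - 5)) = -5/(4 - 9) = -5/(-5) = -5*(-⅕) = 1)
c + h*(-5) = 1 - 3*(-5) = 1 + 15 = 16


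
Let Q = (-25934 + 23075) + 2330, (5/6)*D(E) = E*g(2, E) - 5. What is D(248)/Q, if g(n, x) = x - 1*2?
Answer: -366018/2645 ≈ -138.38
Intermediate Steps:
g(n, x) = -2 + x (g(n, x) = x - 2 = -2 + x)
D(E) = -6 + 6*E*(-2 + E)/5 (D(E) = 6*(E*(-2 + E) - 5)/5 = 6*(-5 + E*(-2 + E))/5 = -6 + 6*E*(-2 + E)/5)
Q = -529 (Q = -2859 + 2330 = -529)
D(248)/Q = (-6 + (6/5)*248*(-2 + 248))/(-529) = (-6 + (6/5)*248*246)*(-1/529) = (-6 + 366048/5)*(-1/529) = (366018/5)*(-1/529) = -366018/2645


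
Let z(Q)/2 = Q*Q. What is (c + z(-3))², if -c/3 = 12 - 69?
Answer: 35721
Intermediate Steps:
c = 171 (c = -3*(12 - 69) = -3*(-57) = 171)
z(Q) = 2*Q² (z(Q) = 2*(Q*Q) = 2*Q²)
(c + z(-3))² = (171 + 2*(-3)²)² = (171 + 2*9)² = (171 + 18)² = 189² = 35721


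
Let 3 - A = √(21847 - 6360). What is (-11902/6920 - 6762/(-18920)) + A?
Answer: 267983/163658 - √15487 ≈ -122.81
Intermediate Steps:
A = 3 - √15487 (A = 3 - √(21847 - 6360) = 3 - √15487 ≈ -121.45)
(-11902/6920 - 6762/(-18920)) + A = (-11902/6920 - 6762/(-18920)) + (3 - √15487) = (-11902*1/6920 - 6762*(-1/18920)) + (3 - √15487) = (-5951/3460 + 3381/9460) + (3 - √15487) = -222991/163658 + (3 - √15487) = 267983/163658 - √15487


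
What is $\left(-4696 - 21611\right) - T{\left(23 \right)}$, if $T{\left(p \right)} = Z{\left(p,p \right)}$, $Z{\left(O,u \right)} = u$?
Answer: $-26330$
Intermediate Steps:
$T{\left(p \right)} = p$
$\left(-4696 - 21611\right) - T{\left(23 \right)} = \left(-4696 - 21611\right) - 23 = -26307 - 23 = -26330$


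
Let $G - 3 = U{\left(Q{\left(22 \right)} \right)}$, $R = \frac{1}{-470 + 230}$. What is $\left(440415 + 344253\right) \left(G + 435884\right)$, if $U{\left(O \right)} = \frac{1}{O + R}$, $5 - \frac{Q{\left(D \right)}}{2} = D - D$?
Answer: $\frac{820521954978204}{2399} \approx 3.4203 \cdot 10^{11}$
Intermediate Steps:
$Q{\left(D \right)} = 10$ ($Q{\left(D \right)} = 10 - 2 \left(D - D\right) = 10 - 0 = 10 + 0 = 10$)
$R = - \frac{1}{240}$ ($R = \frac{1}{-240} = - \frac{1}{240} \approx -0.0041667$)
$U{\left(O \right)} = \frac{1}{- \frac{1}{240} + O}$ ($U{\left(O \right)} = \frac{1}{O - \frac{1}{240}} = \frac{1}{- \frac{1}{240} + O}$)
$G = \frac{7437}{2399}$ ($G = 3 + \frac{240}{-1 + 240 \cdot 10} = 3 + \frac{240}{-1 + 2400} = 3 + \frac{240}{2399} = \frac{7437}{2399} \approx 3.1$)
$\left(440415 + 344253\right) \left(G + 435884\right) = \left(440415 + 344253\right) \left(\frac{7437}{2399} + 435884\right) = 784668 \cdot \frac{1045693153}{2399} = \frac{820521954978204}{2399}$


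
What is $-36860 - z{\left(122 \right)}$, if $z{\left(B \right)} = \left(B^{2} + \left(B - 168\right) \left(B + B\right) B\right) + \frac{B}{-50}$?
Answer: $\frac{32939661}{25} \approx 1.3176 \cdot 10^{6}$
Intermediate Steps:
$z{\left(B \right)} = B^{2} - \frac{B}{50} + 2 B^{2} \left(-168 + B\right)$ ($z{\left(B \right)} = \left(B^{2} + \left(-168 + B\right) 2 B B\right) + B \left(- \frac{1}{50}\right) = \left(B^{2} + 2 B \left(-168 + B\right) B\right) - \frac{B}{50} = \left(B^{2} + 2 B^{2} \left(-168 + B\right)\right) - \frac{B}{50} = B^{2} - \frac{B}{50} + 2 B^{2} \left(-168 + B\right)$)
$-36860 - z{\left(122 \right)} = -36860 - \frac{1}{50} \cdot 122 \left(-1 - 2043500 + 100 \cdot 122^{2}\right) = -36860 - \frac{1}{50} \cdot 122 \left(-1 - 2043500 + 100 \cdot 14884\right) = -36860 - \frac{1}{50} \cdot 122 \left(-1 - 2043500 + 1488400\right) = -36860 - \frac{1}{50} \cdot 122 \left(-555101\right) = -36860 - - \frac{33861161}{25} = -36860 + \frac{33861161}{25} = \frac{32939661}{25}$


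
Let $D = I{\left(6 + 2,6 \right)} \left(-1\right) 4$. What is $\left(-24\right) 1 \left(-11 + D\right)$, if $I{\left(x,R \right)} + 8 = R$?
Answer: $72$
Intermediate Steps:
$I{\left(x,R \right)} = -8 + R$
$D = 8$ ($D = \left(-8 + 6\right) \left(-1\right) 4 = \left(-2\right) \left(-1\right) 4 = 2 \cdot 4 = 8$)
$\left(-24\right) 1 \left(-11 + D\right) = \left(-24\right) 1 \left(-11 + 8\right) = \left(-24\right) \left(-3\right) = 72$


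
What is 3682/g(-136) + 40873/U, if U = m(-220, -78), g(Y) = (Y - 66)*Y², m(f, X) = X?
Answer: -38177415703/72855744 ≈ -524.01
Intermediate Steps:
g(Y) = Y²*(-66 + Y) (g(Y) = (-66 + Y)*Y² = Y²*(-66 + Y))
U = -78
3682/g(-136) + 40873/U = 3682/(((-136)²*(-66 - 136))) + 40873/(-78) = 3682/((18496*(-202))) + 40873*(-1/78) = 3682/(-3736192) - 40873/78 = 3682*(-1/3736192) - 40873/78 = -1841/1868096 - 40873/78 = -38177415703/72855744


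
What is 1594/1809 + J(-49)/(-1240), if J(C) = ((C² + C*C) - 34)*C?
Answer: 53077106/280395 ≈ 189.29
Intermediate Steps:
J(C) = C*(-34 + 2*C²) (J(C) = ((C² + C²) - 34)*C = (2*C² - 34)*C = (-34 + 2*C²)*C = C*(-34 + 2*C²))
1594/1809 + J(-49)/(-1240) = 1594/1809 + (2*(-49)*(-17 + (-49)²))/(-1240) = 1594*(1/1809) + (2*(-49)*(-17 + 2401))*(-1/1240) = 1594/1809 + (2*(-49)*2384)*(-1/1240) = 1594/1809 - 233632*(-1/1240) = 1594/1809 + 29204/155 = 53077106/280395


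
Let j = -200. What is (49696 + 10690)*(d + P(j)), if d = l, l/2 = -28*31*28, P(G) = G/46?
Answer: -67516620424/23 ≈ -2.9355e+9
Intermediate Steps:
P(G) = G/46 (P(G) = G*(1/46) = G/46)
l = -48608 (l = 2*(-28*31*28) = 2*(-868*28) = 2*(-24304) = -48608)
d = -48608
(49696 + 10690)*(d + P(j)) = (49696 + 10690)*(-48608 + (1/46)*(-200)) = 60386*(-48608 - 100/23) = 60386*(-1118084/23) = -67516620424/23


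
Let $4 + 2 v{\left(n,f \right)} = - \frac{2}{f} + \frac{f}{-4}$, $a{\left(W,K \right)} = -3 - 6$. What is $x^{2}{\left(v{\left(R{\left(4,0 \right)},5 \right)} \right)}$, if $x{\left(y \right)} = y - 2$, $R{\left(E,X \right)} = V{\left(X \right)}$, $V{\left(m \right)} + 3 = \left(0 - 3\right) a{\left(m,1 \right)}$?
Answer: $\frac{37249}{1600} \approx 23.281$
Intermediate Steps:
$a{\left(W,K \right)} = -9$ ($a{\left(W,K \right)} = -3 - 6 = -9$)
$V{\left(m \right)} = 24$ ($V{\left(m \right)} = -3 + \left(0 - 3\right) \left(-9\right) = -3 - -27 = -3 + 27 = 24$)
$R{\left(E,X \right)} = 24$
$v{\left(n,f \right)} = -2 - \frac{1}{f} - \frac{f}{8}$ ($v{\left(n,f \right)} = -2 + \frac{- \frac{2}{f} + \frac{f}{-4}}{2} = -2 + \frac{- \frac{2}{f} + f \left(- \frac{1}{4}\right)}{2} = -2 + \frac{- \frac{2}{f} - \frac{f}{4}}{2} = -2 - \left(\frac{1}{f} + \frac{f}{8}\right) = -2 - \frac{1}{f} - \frac{f}{8}$)
$x{\left(y \right)} = -2 + y$
$x^{2}{\left(v{\left(R{\left(4,0 \right)},5 \right)} \right)} = \left(-2 - \frac{113}{40}\right)^{2} = \left(- \frac{193}{40}\right)^{2} = \frac{37249}{1600}$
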